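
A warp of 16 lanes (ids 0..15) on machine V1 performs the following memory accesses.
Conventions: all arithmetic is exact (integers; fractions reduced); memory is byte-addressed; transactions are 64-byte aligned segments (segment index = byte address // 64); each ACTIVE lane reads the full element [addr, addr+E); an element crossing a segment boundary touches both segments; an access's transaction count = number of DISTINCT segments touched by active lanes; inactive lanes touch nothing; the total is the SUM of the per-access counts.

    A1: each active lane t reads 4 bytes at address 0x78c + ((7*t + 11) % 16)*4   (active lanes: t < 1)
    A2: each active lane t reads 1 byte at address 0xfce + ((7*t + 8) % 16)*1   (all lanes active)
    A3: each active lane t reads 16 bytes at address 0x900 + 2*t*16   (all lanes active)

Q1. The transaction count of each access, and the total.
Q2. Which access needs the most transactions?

A1: 1 transaction
A2: 1 transaction
A3: 8 transactions

Answer: 1,1,8; total 10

Answer: A3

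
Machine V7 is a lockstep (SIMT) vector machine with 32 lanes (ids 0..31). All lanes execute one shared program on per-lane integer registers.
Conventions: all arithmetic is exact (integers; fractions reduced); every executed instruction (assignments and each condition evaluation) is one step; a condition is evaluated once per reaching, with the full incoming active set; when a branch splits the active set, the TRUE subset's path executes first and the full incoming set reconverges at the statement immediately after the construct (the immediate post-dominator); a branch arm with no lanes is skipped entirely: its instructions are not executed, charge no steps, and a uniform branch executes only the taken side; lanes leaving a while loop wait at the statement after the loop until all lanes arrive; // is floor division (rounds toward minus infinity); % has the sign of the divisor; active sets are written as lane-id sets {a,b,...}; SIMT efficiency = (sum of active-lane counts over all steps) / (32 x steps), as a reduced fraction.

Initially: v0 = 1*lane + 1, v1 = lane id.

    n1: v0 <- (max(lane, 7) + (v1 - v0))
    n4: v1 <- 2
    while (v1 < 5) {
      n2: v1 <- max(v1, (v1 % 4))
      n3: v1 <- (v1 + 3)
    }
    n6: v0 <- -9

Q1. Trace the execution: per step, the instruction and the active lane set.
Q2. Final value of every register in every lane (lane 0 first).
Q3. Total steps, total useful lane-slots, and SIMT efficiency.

step 0: v0 <- (max(lane, 7) + (v1 - v0)) {0,1,2,3,4,5,6,7,8,9,10,11,12,13,14,15,16,17,18,19,20,21,22,23,24,25,26,27,28,29,30,31}
step 1: v1 <- 2                      {0,1,2,3,4,5,6,7,8,9,10,11,12,13,14,15,16,17,18,19,20,21,22,23,24,25,26,27,28,29,30,31}
step 2: eval (v1 < 5)                {0,1,2,3,4,5,6,7,8,9,10,11,12,13,14,15,16,17,18,19,20,21,22,23,24,25,26,27,28,29,30,31}
step 3: v1 <- max(v1, (v1 % 4))      {0,1,2,3,4,5,6,7,8,9,10,11,12,13,14,15,16,17,18,19,20,21,22,23,24,25,26,27,28,29,30,31}
step 4: v1 <- (v1 + 3)               {0,1,2,3,4,5,6,7,8,9,10,11,12,13,14,15,16,17,18,19,20,21,22,23,24,25,26,27,28,29,30,31}
step 5: eval (v1 < 5)                {0,1,2,3,4,5,6,7,8,9,10,11,12,13,14,15,16,17,18,19,20,21,22,23,24,25,26,27,28,29,30,31}
step 6: v0 <- -9                     {0,1,2,3,4,5,6,7,8,9,10,11,12,13,14,15,16,17,18,19,20,21,22,23,24,25,26,27,28,29,30,31}

Answer: 7 steps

v0: -9,-9,-9,-9,-9,-9,-9,-9,-9,-9,-9,-9,-9,-9,-9,-9,-9,-9,-9,-9,-9,-9,-9,-9,-9,-9,-9,-9,-9,-9,-9,-9
v1: 5,5,5,5,5,5,5,5,5,5,5,5,5,5,5,5,5,5,5,5,5,5,5,5,5,5,5,5,5,5,5,5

steps = 7; useful = 224; efficiency = 224/224 = 1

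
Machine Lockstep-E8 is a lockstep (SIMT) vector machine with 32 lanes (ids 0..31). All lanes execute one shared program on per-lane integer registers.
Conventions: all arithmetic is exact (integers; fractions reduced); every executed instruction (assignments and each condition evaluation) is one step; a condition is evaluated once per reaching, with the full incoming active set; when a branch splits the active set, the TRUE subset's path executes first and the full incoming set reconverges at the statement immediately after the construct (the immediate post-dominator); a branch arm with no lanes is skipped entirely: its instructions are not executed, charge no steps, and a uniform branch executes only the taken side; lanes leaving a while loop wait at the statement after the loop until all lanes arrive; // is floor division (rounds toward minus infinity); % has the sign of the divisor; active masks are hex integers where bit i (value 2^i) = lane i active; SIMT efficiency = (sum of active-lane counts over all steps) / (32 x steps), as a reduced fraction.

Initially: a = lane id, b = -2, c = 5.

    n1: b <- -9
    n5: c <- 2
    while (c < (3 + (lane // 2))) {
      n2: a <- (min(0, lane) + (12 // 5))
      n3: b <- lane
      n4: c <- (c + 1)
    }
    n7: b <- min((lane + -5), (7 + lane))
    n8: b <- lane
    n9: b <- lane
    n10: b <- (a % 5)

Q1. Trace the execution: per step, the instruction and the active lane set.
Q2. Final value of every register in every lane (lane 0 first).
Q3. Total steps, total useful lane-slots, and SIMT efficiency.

step 0: b <- -9                      0xffffffff
step 1: c <- 2                       0xffffffff
step 2: eval (c < (3 + (lane // 2))) 0xffffffff
step 3: a <- (min(0, lane) + (12 // 5)) 0xffffffff
step 4: b <- lane                    0xffffffff
step 5: c <- (c + 1)                 0xffffffff
step 6: eval (c < (3 + (lane // 2))) 0xffffffff
step 7: a <- (min(0, lane) + (12 // 5)) 0xfffffffc
step 8: b <- lane                    0xfffffffc
step 9: c <- (c + 1)                 0xfffffffc
step 10: eval (c < (3 + (lane // 2))) 0xfffffffc
step 11: a <- (min(0, lane) + (12 // 5)) 0xfffffff0
step 12: b <- lane                    0xfffffff0
step 13: c <- (c + 1)                 0xfffffff0
step 14: eval (c < (3 + (lane // 2))) 0xfffffff0
step 15: a <- (min(0, lane) + (12 // 5)) 0xffffffc0
step 16: b <- lane                    0xffffffc0
step 17: c <- (c + 1)                 0xffffffc0
step 18: eval (c < (3 + (lane // 2))) 0xffffffc0
step 19: a <- (min(0, lane) + (12 // 5)) 0xffffff00
step 20: b <- lane                    0xffffff00
step 21: c <- (c + 1)                 0xffffff00
step 22: eval (c < (3 + (lane // 2))) 0xffffff00
step 23: a <- (min(0, lane) + (12 // 5)) 0xfffffc00
step 24: b <- lane                    0xfffffc00
step 25: c <- (c + 1)                 0xfffffc00
step 26: eval (c < (3 + (lane // 2))) 0xfffffc00
step 27: a <- (min(0, lane) + (12 // 5)) 0xfffff000
step 28: b <- lane                    0xfffff000
step 29: c <- (c + 1)                 0xfffff000
step 30: eval (c < (3 + (lane // 2))) 0xfffff000
step 31: a <- (min(0, lane) + (12 // 5)) 0xffffc000
step 32: b <- lane                    0xffffc000
step 33: c <- (c + 1)                 0xffffc000
step 34: eval (c < (3 + (lane // 2))) 0xffffc000
step 35: a <- (min(0, lane) + (12 // 5)) 0xffff0000
step 36: b <- lane                    0xffff0000
step 37: c <- (c + 1)                 0xffff0000
step 38: eval (c < (3 + (lane // 2))) 0xffff0000
step 39: a <- (min(0, lane) + (12 // 5)) 0xfffc0000
step 40: b <- lane                    0xfffc0000
step 41: c <- (c + 1)                 0xfffc0000
step 42: eval (c < (3 + (lane // 2))) 0xfffc0000
step 43: a <- (min(0, lane) + (12 // 5)) 0xfff00000
step 44: b <- lane                    0xfff00000
step 45: c <- (c + 1)                 0xfff00000
step 46: eval (c < (3 + (lane // 2))) 0xfff00000
step 47: a <- (min(0, lane) + (12 // 5)) 0xffc00000
step 48: b <- lane                    0xffc00000
step 49: c <- (c + 1)                 0xffc00000
step 50: eval (c < (3 + (lane // 2))) 0xffc00000
step 51: a <- (min(0, lane) + (12 // 5)) 0xff000000
step 52: b <- lane                    0xff000000
step 53: c <- (c + 1)                 0xff000000
step 54: eval (c < (3 + (lane // 2))) 0xff000000
step 55: a <- (min(0, lane) + (12 // 5)) 0xfc000000
step 56: b <- lane                    0xfc000000
step 57: c <- (c + 1)                 0xfc000000
step 58: eval (c < (3 + (lane // 2))) 0xfc000000
step 59: a <- (min(0, lane) + (12 // 5)) 0xf0000000
step 60: b <- lane                    0xf0000000
step 61: c <- (c + 1)                 0xf0000000
step 62: eval (c < (3 + (lane // 2))) 0xf0000000
step 63: a <- (min(0, lane) + (12 // 5)) 0xc0000000
step 64: b <- lane                    0xc0000000
step 65: c <- (c + 1)                 0xc0000000
step 66: eval (c < (3 + (lane // 2))) 0xc0000000
step 67: b <- min((lane + -5), (7 + lane)) 0xffffffff
step 68: b <- lane                    0xffffffff
step 69: b <- lane                    0xffffffff
step 70: b <- (a % 5)                 0xffffffff

Answer: 71 steps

a: 2,2,2,2,2,2,2,2,2,2,2,2,2,2,2,2,2,2,2,2,2,2,2,2,2,2,2,2,2,2,2,2
b: 2,2,2,2,2,2,2,2,2,2,2,2,2,2,2,2,2,2,2,2,2,2,2,2,2,2,2,2,2,2,2,2
c: 3,3,4,4,5,5,6,6,7,7,8,8,9,9,10,10,11,11,12,12,13,13,14,14,15,15,16,16,17,17,18,18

steps = 71; useful = 1312; efficiency = 1312/2272 = 41/71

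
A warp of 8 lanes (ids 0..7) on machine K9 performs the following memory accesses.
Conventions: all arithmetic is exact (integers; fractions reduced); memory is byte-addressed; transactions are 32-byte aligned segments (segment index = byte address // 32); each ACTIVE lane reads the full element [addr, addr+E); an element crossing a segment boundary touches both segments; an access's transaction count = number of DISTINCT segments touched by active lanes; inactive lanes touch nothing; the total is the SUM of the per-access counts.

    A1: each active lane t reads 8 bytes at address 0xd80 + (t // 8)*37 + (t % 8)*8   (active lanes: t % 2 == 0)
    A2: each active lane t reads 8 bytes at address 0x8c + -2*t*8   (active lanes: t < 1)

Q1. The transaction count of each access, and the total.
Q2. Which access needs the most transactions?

A1: 2 transactions
A2: 1 transaction

Answer: 2,1; total 3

Answer: A1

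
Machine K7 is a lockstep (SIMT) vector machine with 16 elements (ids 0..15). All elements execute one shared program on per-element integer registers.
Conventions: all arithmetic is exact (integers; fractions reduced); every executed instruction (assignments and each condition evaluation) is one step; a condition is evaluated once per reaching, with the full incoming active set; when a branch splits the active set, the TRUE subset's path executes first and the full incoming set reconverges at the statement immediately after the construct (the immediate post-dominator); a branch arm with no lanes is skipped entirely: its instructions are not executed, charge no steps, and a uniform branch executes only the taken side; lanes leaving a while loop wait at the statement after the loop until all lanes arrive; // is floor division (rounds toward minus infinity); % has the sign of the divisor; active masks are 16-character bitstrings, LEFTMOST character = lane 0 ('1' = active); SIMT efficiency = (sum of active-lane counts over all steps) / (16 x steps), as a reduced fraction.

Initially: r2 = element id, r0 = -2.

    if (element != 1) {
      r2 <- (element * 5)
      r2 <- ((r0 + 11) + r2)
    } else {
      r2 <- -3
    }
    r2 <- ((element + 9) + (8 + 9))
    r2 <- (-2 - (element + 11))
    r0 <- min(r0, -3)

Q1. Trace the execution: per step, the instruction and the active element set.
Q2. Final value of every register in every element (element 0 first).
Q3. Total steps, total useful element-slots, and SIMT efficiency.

step 0: eval (element != 1)          1111111111111111
step 1: r2 <- (element * 5)          1011111111111111
step 2: r2 <- ((r0 + 11) + r2)       1011111111111111
step 3: r2 <- -3                     0100000000000000
step 4: r2 <- ((element + 9) + (8 + 9)) 1111111111111111
step 5: r2 <- (-2 - (element + 11))  1111111111111111
step 6: r0 <- min(r0, -3)            1111111111111111

Answer: 7 steps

r2: -13,-14,-15,-16,-17,-18,-19,-20,-21,-22,-23,-24,-25,-26,-27,-28
r0: -3,-3,-3,-3,-3,-3,-3,-3,-3,-3,-3,-3,-3,-3,-3,-3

steps = 7; useful = 95; efficiency = 95/112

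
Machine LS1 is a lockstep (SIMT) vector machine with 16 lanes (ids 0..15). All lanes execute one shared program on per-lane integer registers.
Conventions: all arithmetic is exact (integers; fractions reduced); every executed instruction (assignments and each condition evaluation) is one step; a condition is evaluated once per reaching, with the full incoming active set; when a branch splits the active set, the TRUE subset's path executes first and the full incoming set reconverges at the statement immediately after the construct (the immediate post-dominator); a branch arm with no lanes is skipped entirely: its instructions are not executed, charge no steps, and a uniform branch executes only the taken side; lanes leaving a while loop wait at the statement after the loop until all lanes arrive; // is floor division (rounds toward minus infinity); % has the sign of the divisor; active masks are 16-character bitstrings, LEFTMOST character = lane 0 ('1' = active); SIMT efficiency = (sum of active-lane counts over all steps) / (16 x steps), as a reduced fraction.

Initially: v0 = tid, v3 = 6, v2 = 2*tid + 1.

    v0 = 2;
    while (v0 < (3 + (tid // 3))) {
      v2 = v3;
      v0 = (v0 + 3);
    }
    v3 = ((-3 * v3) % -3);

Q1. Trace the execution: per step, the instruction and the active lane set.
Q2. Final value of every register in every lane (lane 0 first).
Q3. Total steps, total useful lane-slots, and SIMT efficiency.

step 0: v0 <- 2                      1111111111111111
step 1: eval (v0 < (3 + (tid // 3))) 1111111111111111
step 2: v2 <- v3                     1111111111111111
step 3: v0 <- (v0 + 3)               1111111111111111
step 4: eval (v0 < (3 + (tid // 3))) 1111111111111111
step 5: v2 <- v3                     0000000001111111
step 6: v0 <- (v0 + 3)               0000000001111111
step 7: eval (v0 < (3 + (tid // 3))) 0000000001111111
step 8: v3 <- ((-3 * v3) % -3)       1111111111111111

Answer: 9 steps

v0: 5,5,5,5,5,5,5,5,5,8,8,8,8,8,8,8
v3: 0,0,0,0,0,0,0,0,0,0,0,0,0,0,0,0
v2: 6,6,6,6,6,6,6,6,6,6,6,6,6,6,6,6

steps = 9; useful = 117; efficiency = 117/144 = 13/16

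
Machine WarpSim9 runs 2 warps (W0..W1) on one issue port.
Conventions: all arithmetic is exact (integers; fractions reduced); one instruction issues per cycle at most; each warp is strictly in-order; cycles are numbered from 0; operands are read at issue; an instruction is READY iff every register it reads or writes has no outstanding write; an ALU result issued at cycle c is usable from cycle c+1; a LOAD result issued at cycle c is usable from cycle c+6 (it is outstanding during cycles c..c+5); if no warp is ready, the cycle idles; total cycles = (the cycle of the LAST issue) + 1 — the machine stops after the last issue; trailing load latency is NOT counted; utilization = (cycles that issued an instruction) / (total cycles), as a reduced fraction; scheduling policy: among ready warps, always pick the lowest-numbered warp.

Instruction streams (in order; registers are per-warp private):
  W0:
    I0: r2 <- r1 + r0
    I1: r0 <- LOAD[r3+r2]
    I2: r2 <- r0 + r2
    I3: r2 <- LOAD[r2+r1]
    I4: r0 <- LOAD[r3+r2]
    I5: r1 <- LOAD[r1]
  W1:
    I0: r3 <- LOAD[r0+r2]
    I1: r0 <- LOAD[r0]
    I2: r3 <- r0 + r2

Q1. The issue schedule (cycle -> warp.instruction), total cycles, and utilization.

cycle 0: W0.I0
cycle 1: W0.I1
cycle 2: W1.I0
cycle 3: W1.I1
cycle 4: idle
cycle 5: idle
cycle 6: idle
cycle 7: W0.I2
cycle 8: W0.I3
cycle 9: W1.I2
cycle 10: idle
cycle 11: idle
cycle 12: idle
cycle 13: idle
cycle 14: W0.I4
cycle 15: W0.I5

Answer: 16 cycles, utilization 9/16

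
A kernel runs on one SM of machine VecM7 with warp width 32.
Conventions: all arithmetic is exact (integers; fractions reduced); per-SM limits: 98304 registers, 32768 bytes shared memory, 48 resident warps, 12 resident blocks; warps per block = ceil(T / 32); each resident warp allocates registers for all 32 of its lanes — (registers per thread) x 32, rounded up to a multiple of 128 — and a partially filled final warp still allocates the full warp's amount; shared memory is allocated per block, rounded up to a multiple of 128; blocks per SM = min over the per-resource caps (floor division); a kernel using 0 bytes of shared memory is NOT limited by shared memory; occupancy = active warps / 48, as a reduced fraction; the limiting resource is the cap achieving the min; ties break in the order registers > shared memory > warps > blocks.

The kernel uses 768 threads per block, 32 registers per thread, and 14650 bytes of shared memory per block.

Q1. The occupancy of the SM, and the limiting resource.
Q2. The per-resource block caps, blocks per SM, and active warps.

Answer: occupancy 1, limited by shared memory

registers: 4 blocks
shared memory: 2 blocks
warps: 2 blocks
blocks: 12 blocks

Answer: 2 blocks, 48 active warps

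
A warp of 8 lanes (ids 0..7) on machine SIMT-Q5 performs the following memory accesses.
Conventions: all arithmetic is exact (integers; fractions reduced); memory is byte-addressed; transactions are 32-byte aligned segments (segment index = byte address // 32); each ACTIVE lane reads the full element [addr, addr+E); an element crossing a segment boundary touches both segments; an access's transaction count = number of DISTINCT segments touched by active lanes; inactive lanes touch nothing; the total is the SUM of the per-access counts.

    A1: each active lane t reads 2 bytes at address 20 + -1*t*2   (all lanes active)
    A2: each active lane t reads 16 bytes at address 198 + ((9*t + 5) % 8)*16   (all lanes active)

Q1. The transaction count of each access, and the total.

A1: 1 transaction
A2: 5 transactions

Answer: 1,5; total 6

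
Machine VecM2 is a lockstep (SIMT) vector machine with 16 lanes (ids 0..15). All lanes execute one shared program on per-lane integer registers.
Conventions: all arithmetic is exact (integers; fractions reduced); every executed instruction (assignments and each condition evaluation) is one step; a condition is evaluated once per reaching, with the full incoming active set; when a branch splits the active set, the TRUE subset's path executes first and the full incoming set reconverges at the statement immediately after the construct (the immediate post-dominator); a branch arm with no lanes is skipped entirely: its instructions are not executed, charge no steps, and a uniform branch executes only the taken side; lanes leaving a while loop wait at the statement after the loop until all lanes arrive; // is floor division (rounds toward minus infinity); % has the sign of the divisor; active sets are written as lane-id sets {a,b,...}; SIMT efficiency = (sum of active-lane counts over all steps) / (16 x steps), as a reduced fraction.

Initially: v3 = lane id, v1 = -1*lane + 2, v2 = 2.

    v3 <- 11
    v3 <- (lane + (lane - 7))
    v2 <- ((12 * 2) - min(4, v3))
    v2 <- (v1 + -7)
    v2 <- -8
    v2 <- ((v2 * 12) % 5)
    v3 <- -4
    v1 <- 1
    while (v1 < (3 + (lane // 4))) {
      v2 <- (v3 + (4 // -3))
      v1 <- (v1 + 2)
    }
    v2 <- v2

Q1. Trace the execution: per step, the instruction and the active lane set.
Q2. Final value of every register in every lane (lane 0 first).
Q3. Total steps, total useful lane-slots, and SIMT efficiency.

step 0: v3 <- 11                     {0,1,2,3,4,5,6,7,8,9,10,11,12,13,14,15}
step 1: v3 <- (lane + (lane - 7))    {0,1,2,3,4,5,6,7,8,9,10,11,12,13,14,15}
step 2: v2 <- ((12 * 2) - min(4, v3)) {0,1,2,3,4,5,6,7,8,9,10,11,12,13,14,15}
step 3: v2 <- (v1 + -7)              {0,1,2,3,4,5,6,7,8,9,10,11,12,13,14,15}
step 4: v2 <- -8                     {0,1,2,3,4,5,6,7,8,9,10,11,12,13,14,15}
step 5: v2 <- ((v2 * 12) % 5)        {0,1,2,3,4,5,6,7,8,9,10,11,12,13,14,15}
step 6: v3 <- -4                     {0,1,2,3,4,5,6,7,8,9,10,11,12,13,14,15}
step 7: v1 <- 1                      {0,1,2,3,4,5,6,7,8,9,10,11,12,13,14,15}
step 8: eval (v1 < (3 + (lane // 4))) {0,1,2,3,4,5,6,7,8,9,10,11,12,13,14,15}
step 9: v2 <- (v3 + (4 // -3))       {0,1,2,3,4,5,6,7,8,9,10,11,12,13,14,15}
step 10: v1 <- (v1 + 2)               {0,1,2,3,4,5,6,7,8,9,10,11,12,13,14,15}
step 11: eval (v1 < (3 + (lane // 4))) {0,1,2,3,4,5,6,7,8,9,10,11,12,13,14,15}
step 12: v2 <- (v3 + (4 // -3))       {4,5,6,7,8,9,10,11,12,13,14,15}
step 13: v1 <- (v1 + 2)               {4,5,6,7,8,9,10,11,12,13,14,15}
step 14: eval (v1 < (3 + (lane // 4))) {4,5,6,7,8,9,10,11,12,13,14,15}
step 15: v2 <- (v3 + (4 // -3))       {12,13,14,15}
step 16: v1 <- (v1 + 2)               {12,13,14,15}
step 17: eval (v1 < (3 + (lane // 4))) {12,13,14,15}
step 18: v2 <- v2                     {0,1,2,3,4,5,6,7,8,9,10,11,12,13,14,15}

Answer: 19 steps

v3: -4,-4,-4,-4,-4,-4,-4,-4,-4,-4,-4,-4,-4,-4,-4,-4
v1: 3,3,3,3,5,5,5,5,5,5,5,5,7,7,7,7
v2: -6,-6,-6,-6,-6,-6,-6,-6,-6,-6,-6,-6,-6,-6,-6,-6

steps = 19; useful = 256; efficiency = 256/304 = 16/19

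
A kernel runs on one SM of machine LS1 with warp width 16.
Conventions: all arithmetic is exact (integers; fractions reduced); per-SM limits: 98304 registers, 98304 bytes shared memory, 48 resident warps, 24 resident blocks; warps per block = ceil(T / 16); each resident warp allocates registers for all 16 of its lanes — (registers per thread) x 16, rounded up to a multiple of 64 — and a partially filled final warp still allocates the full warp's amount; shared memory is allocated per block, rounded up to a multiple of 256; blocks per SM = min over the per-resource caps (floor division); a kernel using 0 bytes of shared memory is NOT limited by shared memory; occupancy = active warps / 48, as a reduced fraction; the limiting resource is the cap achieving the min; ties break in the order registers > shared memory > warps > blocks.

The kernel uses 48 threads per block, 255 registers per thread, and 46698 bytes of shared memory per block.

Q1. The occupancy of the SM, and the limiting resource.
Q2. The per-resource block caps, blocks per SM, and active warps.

Answer: occupancy 1/8, limited by shared memory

registers: 8 blocks
shared memory: 2 blocks
warps: 16 blocks
blocks: 24 blocks

Answer: 2 blocks, 6 active warps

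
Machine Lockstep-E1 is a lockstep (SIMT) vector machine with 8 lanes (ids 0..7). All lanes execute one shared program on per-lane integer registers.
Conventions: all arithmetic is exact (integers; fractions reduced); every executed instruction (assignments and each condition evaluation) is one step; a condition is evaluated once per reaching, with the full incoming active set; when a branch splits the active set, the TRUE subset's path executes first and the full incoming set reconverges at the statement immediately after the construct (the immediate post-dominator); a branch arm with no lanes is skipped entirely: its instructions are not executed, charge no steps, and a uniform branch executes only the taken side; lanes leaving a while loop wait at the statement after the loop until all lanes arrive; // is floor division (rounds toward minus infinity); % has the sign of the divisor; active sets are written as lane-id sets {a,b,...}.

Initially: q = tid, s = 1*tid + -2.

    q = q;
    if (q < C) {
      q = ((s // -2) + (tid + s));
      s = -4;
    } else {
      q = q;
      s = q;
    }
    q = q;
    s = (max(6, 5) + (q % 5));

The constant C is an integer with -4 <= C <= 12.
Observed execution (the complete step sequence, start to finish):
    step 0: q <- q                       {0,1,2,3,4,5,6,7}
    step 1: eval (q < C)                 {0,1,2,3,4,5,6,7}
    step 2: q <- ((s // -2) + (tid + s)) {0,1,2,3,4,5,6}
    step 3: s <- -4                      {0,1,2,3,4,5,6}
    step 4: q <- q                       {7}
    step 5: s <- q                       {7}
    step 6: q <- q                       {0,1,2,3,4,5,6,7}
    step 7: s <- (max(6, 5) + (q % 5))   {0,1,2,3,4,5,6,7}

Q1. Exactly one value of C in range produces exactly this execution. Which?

Answer: C = 7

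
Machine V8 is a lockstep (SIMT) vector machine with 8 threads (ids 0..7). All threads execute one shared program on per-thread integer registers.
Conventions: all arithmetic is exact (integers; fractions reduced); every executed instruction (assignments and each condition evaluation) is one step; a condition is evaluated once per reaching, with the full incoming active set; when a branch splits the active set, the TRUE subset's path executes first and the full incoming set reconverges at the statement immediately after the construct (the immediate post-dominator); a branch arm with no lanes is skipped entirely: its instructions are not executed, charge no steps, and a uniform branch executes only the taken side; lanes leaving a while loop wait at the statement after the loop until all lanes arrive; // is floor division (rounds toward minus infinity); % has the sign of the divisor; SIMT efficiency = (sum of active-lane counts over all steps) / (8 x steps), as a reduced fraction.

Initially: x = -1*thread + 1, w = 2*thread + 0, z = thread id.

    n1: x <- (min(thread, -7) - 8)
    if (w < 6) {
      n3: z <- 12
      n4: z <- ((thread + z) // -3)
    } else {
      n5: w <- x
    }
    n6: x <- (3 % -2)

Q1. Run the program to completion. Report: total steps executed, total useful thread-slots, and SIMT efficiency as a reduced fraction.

Answer: 6 steps, 35 useful, 35/48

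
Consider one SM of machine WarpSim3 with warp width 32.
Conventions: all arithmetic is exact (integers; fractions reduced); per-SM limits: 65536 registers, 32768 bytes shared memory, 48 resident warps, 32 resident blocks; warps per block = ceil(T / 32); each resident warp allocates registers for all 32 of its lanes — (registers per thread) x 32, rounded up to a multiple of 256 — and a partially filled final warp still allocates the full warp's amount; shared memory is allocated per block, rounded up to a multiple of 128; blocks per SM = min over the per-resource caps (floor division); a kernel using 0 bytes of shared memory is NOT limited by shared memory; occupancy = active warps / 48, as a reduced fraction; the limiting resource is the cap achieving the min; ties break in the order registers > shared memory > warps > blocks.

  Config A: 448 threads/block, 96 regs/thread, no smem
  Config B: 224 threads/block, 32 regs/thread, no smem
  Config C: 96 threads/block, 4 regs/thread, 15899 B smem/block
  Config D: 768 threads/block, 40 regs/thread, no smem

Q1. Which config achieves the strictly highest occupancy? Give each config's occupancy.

occupancies: A 7/24, B 7/8, C 1/8, D 1

Answer: D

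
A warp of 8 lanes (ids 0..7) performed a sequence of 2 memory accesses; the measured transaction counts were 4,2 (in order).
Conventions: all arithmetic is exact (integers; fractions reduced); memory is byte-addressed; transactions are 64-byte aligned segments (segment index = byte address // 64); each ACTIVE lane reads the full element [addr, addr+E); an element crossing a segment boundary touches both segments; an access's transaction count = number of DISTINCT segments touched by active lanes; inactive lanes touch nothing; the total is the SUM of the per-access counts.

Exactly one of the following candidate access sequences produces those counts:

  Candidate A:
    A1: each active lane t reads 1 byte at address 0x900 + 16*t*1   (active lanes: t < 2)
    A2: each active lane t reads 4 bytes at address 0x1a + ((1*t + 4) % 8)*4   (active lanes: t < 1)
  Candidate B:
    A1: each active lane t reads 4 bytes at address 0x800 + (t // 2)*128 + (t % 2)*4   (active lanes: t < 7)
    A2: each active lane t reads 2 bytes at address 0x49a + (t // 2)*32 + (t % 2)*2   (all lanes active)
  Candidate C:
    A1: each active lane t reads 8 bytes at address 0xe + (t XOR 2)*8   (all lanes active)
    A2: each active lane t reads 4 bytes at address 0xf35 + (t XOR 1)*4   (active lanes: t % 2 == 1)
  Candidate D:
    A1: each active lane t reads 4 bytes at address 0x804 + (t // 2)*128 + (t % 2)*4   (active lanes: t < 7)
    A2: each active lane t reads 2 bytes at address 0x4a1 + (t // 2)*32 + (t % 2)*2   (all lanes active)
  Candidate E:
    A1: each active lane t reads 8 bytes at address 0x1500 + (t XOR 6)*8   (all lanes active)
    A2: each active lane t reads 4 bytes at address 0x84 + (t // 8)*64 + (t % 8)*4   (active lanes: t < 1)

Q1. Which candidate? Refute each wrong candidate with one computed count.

A: A1 gives 1 transaction, not 4
C: A1 gives 2 transactions, not 4
D: A2 gives 3 transactions, not 2
E: A1 gives 1 transaction, not 4
B: all counts match (4,2)

Answer: B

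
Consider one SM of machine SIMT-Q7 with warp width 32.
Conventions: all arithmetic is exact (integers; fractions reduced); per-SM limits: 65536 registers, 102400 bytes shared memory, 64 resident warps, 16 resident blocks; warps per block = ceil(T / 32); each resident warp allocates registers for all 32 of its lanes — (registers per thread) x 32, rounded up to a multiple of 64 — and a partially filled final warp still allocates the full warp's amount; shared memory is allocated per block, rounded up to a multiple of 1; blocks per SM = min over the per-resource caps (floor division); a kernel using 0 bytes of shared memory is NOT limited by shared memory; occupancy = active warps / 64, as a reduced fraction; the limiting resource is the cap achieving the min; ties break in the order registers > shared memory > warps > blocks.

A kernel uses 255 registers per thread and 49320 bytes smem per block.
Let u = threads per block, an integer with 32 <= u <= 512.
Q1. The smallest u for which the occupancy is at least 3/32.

Answer: u = 65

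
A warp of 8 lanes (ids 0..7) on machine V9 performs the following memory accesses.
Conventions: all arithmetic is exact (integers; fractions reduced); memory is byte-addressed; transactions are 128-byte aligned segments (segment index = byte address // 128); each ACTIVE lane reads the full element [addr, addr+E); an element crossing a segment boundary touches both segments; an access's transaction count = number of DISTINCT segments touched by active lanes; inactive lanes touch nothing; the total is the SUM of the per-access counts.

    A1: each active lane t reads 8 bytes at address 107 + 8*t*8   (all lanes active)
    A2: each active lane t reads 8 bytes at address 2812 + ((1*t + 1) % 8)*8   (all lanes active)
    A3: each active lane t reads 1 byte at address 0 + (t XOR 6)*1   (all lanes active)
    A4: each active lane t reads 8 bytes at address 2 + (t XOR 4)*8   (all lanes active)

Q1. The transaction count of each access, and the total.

A1: 5 transactions
A2: 2 transactions
A3: 1 transaction
A4: 1 transaction

Answer: 5,2,1,1; total 9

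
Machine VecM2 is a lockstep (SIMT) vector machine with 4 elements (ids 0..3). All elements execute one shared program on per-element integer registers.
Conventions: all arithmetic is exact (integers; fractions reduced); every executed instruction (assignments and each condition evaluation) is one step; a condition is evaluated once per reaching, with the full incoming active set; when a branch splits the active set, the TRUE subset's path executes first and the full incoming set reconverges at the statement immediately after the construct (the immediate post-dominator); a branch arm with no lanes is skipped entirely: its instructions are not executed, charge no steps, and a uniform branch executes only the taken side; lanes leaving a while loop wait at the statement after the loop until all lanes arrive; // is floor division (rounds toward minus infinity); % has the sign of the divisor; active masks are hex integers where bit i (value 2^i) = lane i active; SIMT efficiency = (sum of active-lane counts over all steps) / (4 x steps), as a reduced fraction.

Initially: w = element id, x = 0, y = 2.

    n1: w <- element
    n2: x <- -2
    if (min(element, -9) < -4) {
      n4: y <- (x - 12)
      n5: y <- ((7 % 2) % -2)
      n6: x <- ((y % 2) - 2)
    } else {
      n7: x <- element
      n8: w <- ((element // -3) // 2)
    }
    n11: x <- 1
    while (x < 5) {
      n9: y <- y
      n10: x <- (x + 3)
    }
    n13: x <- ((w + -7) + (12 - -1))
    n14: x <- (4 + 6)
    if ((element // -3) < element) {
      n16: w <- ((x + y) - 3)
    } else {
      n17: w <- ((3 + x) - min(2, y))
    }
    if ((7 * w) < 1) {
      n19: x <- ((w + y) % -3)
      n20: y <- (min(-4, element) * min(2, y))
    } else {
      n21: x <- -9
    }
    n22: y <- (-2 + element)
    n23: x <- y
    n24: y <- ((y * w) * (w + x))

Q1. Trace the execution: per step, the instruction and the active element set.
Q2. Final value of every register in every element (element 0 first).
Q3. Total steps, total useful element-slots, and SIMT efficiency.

step 0: w <- element                 0xf
step 1: x <- -2                      0xf
step 2: eval (min(element, -9) < -4) 0xf
step 3: y <- (x - 12)                0xf
step 4: y <- ((7 % 2) % -2)          0xf
step 5: x <- ((y % 2) - 2)           0xf
step 6: x <- 1                       0xf
step 7: eval (x < 5)                 0xf
step 8: y <- y                       0xf
step 9: x <- (x + 3)                 0xf
step 10: eval (x < 5)                 0xf
step 11: y <- y                       0xf
step 12: x <- (x + 3)                 0xf
step 13: eval (x < 5)                 0xf
step 14: x <- ((w + -7) + (12 - -1))  0xf
step 15: x <- (4 + 6)                 0xf
step 16: eval ((element // -3) < element) 0xf
step 17: w <- ((x + y) - 3)           0xe
step 18: w <- ((3 + x) - min(2, y))   0x1
step 19: eval ((7 * w) < 1)           0xf
step 20: x <- -9                      0xf
step 21: y <- (-2 + element)          0xf
step 22: x <- y                       0xf
step 23: y <- ((y * w) * (w + x))     0xf

Answer: 24 steps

w: 14,6,6,6
x: -2,-1,0,1
y: -336,-30,0,42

steps = 24; useful = 92; efficiency = 92/96 = 23/24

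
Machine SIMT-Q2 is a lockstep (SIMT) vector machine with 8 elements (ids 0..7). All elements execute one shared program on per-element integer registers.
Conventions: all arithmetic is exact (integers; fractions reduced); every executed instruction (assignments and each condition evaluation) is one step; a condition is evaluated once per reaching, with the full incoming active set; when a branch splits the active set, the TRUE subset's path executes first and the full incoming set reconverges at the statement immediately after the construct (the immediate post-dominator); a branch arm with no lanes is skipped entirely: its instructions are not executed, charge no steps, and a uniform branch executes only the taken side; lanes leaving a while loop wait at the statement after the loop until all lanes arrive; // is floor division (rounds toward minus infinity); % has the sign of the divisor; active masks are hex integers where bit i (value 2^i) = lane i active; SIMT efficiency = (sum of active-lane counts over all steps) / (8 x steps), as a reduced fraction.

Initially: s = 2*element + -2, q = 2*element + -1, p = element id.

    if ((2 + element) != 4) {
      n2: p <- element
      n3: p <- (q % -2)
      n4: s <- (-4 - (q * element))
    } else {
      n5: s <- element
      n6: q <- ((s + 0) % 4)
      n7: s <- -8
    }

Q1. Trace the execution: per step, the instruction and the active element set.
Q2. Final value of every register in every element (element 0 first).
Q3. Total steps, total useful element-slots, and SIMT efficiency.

step 0: eval ((2 + element) != 4)    0xff
step 1: p <- element                 0xfb
step 2: p <- (q % -2)                0xfb
step 3: s <- (-4 - (q * element))    0xfb
step 4: s <- element                 0x04
step 5: q <- ((s + 0) % 4)           0x04
step 6: s <- -8                      0x04

Answer: 7 steps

s: -4,-5,-8,-19,-32,-49,-70,-95
q: -1,1,2,5,7,9,11,13
p: -1,-1,2,-1,-1,-1,-1,-1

steps = 7; useful = 32; efficiency = 32/56 = 4/7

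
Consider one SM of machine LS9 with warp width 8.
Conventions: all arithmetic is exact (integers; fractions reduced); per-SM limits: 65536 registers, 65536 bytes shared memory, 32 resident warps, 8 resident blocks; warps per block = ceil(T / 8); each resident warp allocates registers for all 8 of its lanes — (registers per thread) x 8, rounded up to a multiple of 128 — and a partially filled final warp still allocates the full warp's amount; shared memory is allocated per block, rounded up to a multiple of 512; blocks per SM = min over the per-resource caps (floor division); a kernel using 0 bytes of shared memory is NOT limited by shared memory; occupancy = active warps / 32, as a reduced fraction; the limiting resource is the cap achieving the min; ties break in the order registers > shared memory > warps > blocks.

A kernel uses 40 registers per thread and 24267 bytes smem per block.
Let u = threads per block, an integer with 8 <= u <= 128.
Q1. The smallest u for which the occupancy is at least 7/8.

Answer: u = 105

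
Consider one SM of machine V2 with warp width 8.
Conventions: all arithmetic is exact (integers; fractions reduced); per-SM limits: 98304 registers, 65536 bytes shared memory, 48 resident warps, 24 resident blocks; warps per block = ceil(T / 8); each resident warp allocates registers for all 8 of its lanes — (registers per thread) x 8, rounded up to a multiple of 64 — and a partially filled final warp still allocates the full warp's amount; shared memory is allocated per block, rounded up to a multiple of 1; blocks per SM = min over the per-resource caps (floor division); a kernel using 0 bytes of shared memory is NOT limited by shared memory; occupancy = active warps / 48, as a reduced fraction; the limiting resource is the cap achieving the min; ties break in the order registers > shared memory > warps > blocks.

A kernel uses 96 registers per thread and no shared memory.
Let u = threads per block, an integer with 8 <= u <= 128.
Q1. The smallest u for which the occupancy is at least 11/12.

Answer: u = 9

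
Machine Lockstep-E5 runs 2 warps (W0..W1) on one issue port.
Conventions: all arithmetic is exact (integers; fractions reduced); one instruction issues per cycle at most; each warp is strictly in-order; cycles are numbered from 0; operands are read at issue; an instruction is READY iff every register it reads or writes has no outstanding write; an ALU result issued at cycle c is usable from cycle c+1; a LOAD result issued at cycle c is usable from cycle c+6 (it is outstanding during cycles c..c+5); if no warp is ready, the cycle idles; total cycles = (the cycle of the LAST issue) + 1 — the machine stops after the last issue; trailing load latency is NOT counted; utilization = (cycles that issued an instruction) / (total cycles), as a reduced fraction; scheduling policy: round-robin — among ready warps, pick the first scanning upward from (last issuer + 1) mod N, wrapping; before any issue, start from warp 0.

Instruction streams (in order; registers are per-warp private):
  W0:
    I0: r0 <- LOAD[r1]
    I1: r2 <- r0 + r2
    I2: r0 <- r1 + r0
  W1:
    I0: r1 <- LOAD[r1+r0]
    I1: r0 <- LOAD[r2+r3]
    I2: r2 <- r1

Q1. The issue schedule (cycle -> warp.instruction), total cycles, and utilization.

cycle 0: W0.I0
cycle 1: W1.I0
cycle 2: W1.I1
cycle 3: idle
cycle 4: idle
cycle 5: idle
cycle 6: W0.I1
cycle 7: W1.I2
cycle 8: W0.I2

Answer: 9 cycles, utilization 2/3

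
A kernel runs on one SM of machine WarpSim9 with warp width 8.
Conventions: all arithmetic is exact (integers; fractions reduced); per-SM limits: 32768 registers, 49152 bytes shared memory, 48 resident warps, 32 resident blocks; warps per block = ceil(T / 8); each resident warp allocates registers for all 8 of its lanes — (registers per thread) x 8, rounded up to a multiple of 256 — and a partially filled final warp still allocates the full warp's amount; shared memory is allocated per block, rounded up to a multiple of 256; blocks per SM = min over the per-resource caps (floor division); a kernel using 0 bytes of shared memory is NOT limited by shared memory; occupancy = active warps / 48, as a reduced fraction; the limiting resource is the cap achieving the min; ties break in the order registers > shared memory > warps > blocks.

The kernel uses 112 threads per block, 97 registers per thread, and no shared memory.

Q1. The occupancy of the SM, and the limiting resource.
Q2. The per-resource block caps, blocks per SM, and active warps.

Answer: occupancy 7/12, limited by registers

registers: 2 blocks
shared memory: no limit (kernel uses none)
warps: 3 blocks
blocks: 32 blocks

Answer: 2 blocks, 28 active warps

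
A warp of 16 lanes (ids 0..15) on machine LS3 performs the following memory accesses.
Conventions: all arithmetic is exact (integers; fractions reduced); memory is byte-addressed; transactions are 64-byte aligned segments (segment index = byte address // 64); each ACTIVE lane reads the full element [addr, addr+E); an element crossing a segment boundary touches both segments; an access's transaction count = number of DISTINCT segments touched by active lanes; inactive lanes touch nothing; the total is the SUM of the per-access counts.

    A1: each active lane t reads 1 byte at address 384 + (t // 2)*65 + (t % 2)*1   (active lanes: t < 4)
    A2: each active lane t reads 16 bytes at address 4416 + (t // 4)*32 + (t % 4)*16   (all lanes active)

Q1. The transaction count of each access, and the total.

A1: 2 transactions
A2: 3 transactions

Answer: 2,3; total 5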